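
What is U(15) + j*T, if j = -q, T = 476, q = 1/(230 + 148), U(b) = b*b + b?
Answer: 6446/27 ≈ 238.74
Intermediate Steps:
U(b) = b + b² (U(b) = b² + b = b + b²)
q = 1/378 ≈ 0.0026455
j = -1/378 (j = -1*1/378 = -1/378 ≈ -0.0026455)
U(15) + j*T = 15*(1 + 15) - 1/378*476 = 15*16 - 34/27 = 240 - 34/27 = 6446/27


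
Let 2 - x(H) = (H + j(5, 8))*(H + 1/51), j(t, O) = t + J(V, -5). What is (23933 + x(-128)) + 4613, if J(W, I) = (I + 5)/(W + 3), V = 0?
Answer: 217709/17 ≈ 12806.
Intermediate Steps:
J(W, I) = (5 + I)/(3 + W)
j(t, O) = t (j(t, O) = t + (5 - 5)/(3 + 0) = t + 0/3 = t + (⅓)*0 = t + 0 = t)
x(H) = 2 - (5 + H)*(1/51 + H) (x(H) = 2 - (H + 5)*(H + 1/51) = 2 - (5 + H)*(H + 1/51) = 2 - (5 + H)*(1/51 + H))
(23933 + x(-128)) + 4613 = (23933 + (97/51 - 1*(-128)² - 256/51*(-128))) + 4613 = (23933 + (97/51 - 1*16384 + 32768/51)) + 4613 = (23933 + (97/51 - 16384 + 32768/51)) + 4613 = (23933 - 267573/17) + 4613 = 139288/17 + 4613 = 217709/17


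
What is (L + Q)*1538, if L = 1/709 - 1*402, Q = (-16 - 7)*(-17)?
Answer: -11993324/709 ≈ -16916.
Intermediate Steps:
Q = 391 (Q = -23*(-17) = 391)
L = -285017/709 (L = 1/709 - 402 = -285017/709 ≈ -402.00)
(L + Q)*1538 = (-285017/709 + 391)*1538 = -7798/709*1538 = -11993324/709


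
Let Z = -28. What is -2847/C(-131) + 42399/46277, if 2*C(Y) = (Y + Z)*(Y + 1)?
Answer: 1122502/1751915 ≈ 0.64073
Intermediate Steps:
C(Y) = (1 + Y)*(-28 + Y)/2 (C(Y) = ((Y - 28)*(Y + 1))/2 = ((-28 + Y)*(1 + Y))/2 = ((1 + Y)*(-28 + Y))/2 = (1 + Y)*(-28 + Y)/2)
-2847/C(-131) + 42399/46277 = -2847/(-14 + (1/2)*(-131)**2 - 27/2*(-131)) + 42399/46277 = -2847/(-14 + (1/2)*17161 + 3537/2) + 42399*(1/46277) = -2847/(-14 + 17161/2 + 3537/2) + 6057/6611 = -2847/10335 + 6057/6611 = -2847*1/10335 + 6057/6611 = -73/265 + 6057/6611 = 1122502/1751915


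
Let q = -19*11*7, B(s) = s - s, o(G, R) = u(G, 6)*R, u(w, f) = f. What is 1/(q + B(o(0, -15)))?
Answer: -1/1463 ≈ -0.00068353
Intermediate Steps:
o(G, R) = 6*R
B(s) = 0
q = -1463 (q = -209*7 = -1463)
1/(q + B(o(0, -15))) = 1/(-1463 + 0) = 1/(-1463) = -1/1463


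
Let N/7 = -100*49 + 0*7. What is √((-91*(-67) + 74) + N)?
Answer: I*√28129 ≈ 167.72*I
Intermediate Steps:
N = -34300 (N = 7*(-100*49 + 0*7) = 7*(-4900 + 0) = 7*(-4900) = -34300)
√((-91*(-67) + 74) + N) = √((-91*(-67) + 74) - 34300) = √((6097 + 74) - 34300) = √(6171 - 34300) = √(-28129) = I*√28129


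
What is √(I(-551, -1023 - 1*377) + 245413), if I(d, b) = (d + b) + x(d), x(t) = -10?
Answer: 22*√503 ≈ 493.41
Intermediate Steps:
I(d, b) = -10 + b + d (I(d, b) = (d + b) - 10 = (b + d) - 10 = -10 + b + d)
√(I(-551, -1023 - 1*377) + 245413) = √((-10 + (-1023 - 1*377) - 551) + 245413) = √((-10 + (-1023 - 377) - 551) + 245413) = √((-10 - 1400 - 551) + 245413) = √(-1961 + 245413) = √243452 = 22*√503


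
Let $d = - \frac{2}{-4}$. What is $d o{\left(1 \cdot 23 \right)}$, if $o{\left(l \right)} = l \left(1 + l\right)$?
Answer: $276$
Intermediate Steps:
$d = \frac{1}{2}$ ($d = \left(-2\right) \left(- \frac{1}{4}\right) = \frac{1}{2} \approx 0.5$)
$d o{\left(1 \cdot 23 \right)} = \frac{1 \cdot 23 \left(1 + 1 \cdot 23\right)}{2} = \frac{23 \left(1 + 23\right)}{2} = \frac{23 \cdot 24}{2} = \frac{1}{2} \cdot 552 = 276$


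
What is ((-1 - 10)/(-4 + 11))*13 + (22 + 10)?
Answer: 81/7 ≈ 11.571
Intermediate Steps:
((-1 - 10)/(-4 + 11))*13 + (22 + 10) = -11/7*13 + 32 = -143/7 + 32 = 81/7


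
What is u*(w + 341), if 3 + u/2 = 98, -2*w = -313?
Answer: 94525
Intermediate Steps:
w = 313/2 (w = -½*(-313) = 313/2 ≈ 156.50)
u = 190 (u = -6 + 2*98 = -6 + 196 = 190)
u*(w + 341) = 190*(313/2 + 341) = 190*(995/2) = 94525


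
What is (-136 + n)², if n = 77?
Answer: 3481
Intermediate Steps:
(-136 + n)² = (-136 + 77)² = (-59)² = 3481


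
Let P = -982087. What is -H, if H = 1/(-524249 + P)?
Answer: 1/1506336 ≈ 6.6386e-7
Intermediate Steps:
H = -1/1506336 (H = 1/(-524249 - 982087) = 1/(-1506336) = -1/1506336 ≈ -6.6386e-7)
-H = -1*(-1/1506336) = 1/1506336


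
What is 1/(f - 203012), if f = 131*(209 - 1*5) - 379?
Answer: -1/176667 ≈ -5.6604e-6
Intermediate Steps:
f = 26345 (f = 131*(209 - 5) - 379 = 131*204 - 379 = 26724 - 379 = 26345)
1/(f - 203012) = 1/(26345 - 203012) = 1/(-176667) = -1/176667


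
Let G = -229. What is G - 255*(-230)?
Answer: 58421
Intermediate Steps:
G - 255*(-230) = -229 - 255*(-230) = -229 + 58650 = 58421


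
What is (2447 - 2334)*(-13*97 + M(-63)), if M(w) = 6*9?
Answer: -136391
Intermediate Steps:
M(w) = 54
(2447 - 2334)*(-13*97 + M(-63)) = (2447 - 2334)*(-13*97 + 54) = 113*(-1261 + 54) = 113*(-1207) = -136391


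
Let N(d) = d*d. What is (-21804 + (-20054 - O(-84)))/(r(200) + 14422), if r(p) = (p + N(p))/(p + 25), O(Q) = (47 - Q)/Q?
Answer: -319631/111496 ≈ -2.8667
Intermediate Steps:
O(Q) = (47 - Q)/Q
N(d) = d²
r(p) = (p + p²)/(25 + p) (r(p) = (p + p²)/(p + 25) = (p + p²)/(25 + p))
(-21804 + (-20054 - O(-84)))/(r(200) + 14422) = (-21804 + (-20054 - (47 - 1*(-84))/(-84)))/(200*(1 + 200)/(25 + 200) + 14422) = (-21804 + (-20054 - (-1)*(47 + 84)/84))/(200*201/225 + 14422) = (-21804 + (-20054 - (-1)*131/84))/(200*(1/225)*201 + 14422) = (-21804 + (-20054 - 1*(-131/84)))/(536/3 + 14422) = (-21804 + (-20054 + 131/84))/(43802/3) = (-21804 - 1684405/84)*(3/43802) = -3515941/84*3/43802 = -319631/111496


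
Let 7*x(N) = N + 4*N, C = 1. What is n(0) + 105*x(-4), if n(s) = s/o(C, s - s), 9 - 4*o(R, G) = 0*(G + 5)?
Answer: -300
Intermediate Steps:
x(N) = 5*N/7 (x(N) = (N + 4*N)/7 = (5*N)/7 = 5*N/7)
o(R, G) = 9/4 (o(R, G) = 9/4 - 0*(G + 5) = 9/4 - 0*(5 + G) = 9/4 - ¼*0 = 9/4 + 0 = 9/4)
n(s) = 4*s/9 (n(s) = s/(9/4) = s*(4/9) = 4*s/9)
n(0) + 105*x(-4) = (4/9)*0 + 105*((5/7)*(-4)) = 0 + 105*(-20/7) = 0 - 300 = -300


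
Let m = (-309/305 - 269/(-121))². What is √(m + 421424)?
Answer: 4*√35873290174371/36905 ≈ 649.17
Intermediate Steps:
m = 1994158336/1361979025 (m = (-309*1/305 - 269*(-1/121))² = (-309/305 + 269/121)² = (44656/36905)² = 1994158336/1361979025 ≈ 1.4642)
√(m + 421424) = √(1994158336/1361979025 + 421424) = √(573972642789936/1361979025) = 4*√35873290174371/36905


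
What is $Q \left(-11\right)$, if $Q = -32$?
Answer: $352$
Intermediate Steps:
$Q \left(-11\right) = \left(-32\right) \left(-11\right) = 352$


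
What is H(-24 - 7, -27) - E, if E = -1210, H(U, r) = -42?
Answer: 1168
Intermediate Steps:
H(-24 - 7, -27) - E = -42 - 1*(-1210) = -42 + 1210 = 1168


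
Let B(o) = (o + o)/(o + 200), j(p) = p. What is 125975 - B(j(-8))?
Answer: 1511701/12 ≈ 1.2598e+5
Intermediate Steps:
B(o) = 2*o/(200 + o) (B(o) = (2*o)/(200 + o) = 2*o/(200 + o))
125975 - B(j(-8)) = 125975 - 2*(-8)/(200 - 8) = 125975 - 2*(-8)/192 = 125975 - 1*(-1/12) = 125975 + 1/12 = 1511701/12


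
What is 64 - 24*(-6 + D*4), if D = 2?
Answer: 16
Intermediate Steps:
64 - 24*(-6 + D*4) = 64 - 24*(-6 + 2*4) = 64 - 24*(-6 + 8) = 64 - 24*2 = 64 - 48 = 16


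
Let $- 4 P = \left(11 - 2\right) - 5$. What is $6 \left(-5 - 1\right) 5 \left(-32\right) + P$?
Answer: $5759$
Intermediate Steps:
$P = -1$ ($P = - \frac{\left(11 - 2\right) - 5}{4} = - \frac{9 - 5}{4} = \left(- \frac{1}{4}\right) 4 = -1$)
$6 \left(-5 - 1\right) 5 \left(-32\right) + P = 6 \left(-5 - 1\right) 5 \left(-32\right) - 1 = 6 \left(-6\right) 5 \left(-32\right) - 1 = \left(-36\right) 5 \left(-32\right) - 1 = \left(-180\right) \left(-32\right) - 1 = 5760 - 1 = 5759$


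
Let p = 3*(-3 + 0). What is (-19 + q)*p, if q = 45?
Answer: -234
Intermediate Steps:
p = -9 (p = 3*(-3) = -9)
(-19 + q)*p = (-19 + 45)*(-9) = 26*(-9) = -234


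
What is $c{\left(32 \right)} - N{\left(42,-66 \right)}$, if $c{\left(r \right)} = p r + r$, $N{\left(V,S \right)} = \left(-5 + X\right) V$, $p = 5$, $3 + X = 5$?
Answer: $318$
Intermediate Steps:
$X = 2$ ($X = -3 + 5 = 2$)
$N{\left(V,S \right)} = - 3 V$ ($N{\left(V,S \right)} = \left(-5 + 2\right) V = - 3 V$)
$c{\left(r \right)} = 6 r$ ($c{\left(r \right)} = 5 r + r = 6 r$)
$c{\left(32 \right)} - N{\left(42,-66 \right)} = 6 \cdot 32 - \left(-3\right) 42 = 192 - -126 = 192 + 126 = 318$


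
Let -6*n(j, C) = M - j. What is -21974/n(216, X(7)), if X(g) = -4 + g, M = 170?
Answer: -65922/23 ≈ -2866.2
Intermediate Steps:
n(j, C) = -85/3 + j/6 (n(j, C) = -(170 - j)/6 = -85/3 + j/6)
-21974/n(216, X(7)) = -21974/(-85/3 + (⅙)*216) = -21974/(-85/3 + 36) = -21974/23/3 = -21974*3/23 = -65922/23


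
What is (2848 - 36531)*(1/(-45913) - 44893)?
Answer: 69426466917730/45913 ≈ 1.5121e+9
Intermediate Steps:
(2848 - 36531)*(1/(-45913) - 44893) = -33683*(-1/45913 - 44893) = -33683*(-2061172310/45913) = 69426466917730/45913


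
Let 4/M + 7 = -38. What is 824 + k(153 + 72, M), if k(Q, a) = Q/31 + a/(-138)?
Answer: 80012807/96255 ≈ 831.26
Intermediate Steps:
M = -4/45 (M = 4/(-7 - 38) = 4/(-45) = 4*(-1/45) = -4/45 ≈ -0.088889)
k(Q, a) = -a/138 + Q/31 (k(Q, a) = Q*(1/31) + a*(-1/138) = Q/31 - a/138 = -a/138 + Q/31)
824 + k(153 + 72, M) = 824 + (-1/138*(-4/45) + (153 + 72)/31) = 824 + (2/3105 + (1/31)*225) = 824 + (2/3105 + 225/31) = 824 + 698687/96255 = 80012807/96255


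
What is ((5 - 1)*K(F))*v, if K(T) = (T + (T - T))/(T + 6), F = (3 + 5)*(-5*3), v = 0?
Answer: 0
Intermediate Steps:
F = -120 (F = 8*(-15) = -120)
K(T) = T/(6 + T) (K(T) = (T + 0)/(6 + T) = T/(6 + T))
((5 - 1)*K(F))*v = ((5 - 1)*(-120/(6 - 120)))*0 = (4*(-120/(-114)))*0 = (4*(-120*(-1/114)))*0 = (4*(20/19))*0 = (80/19)*0 = 0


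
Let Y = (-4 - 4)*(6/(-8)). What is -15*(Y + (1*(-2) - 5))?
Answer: 15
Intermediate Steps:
Y = 6 (Y = -48*(-1)/8 = -8*(-¾) = 6)
-15*(Y + (1*(-2) - 5)) = -15*(6 + (1*(-2) - 5)) = -15*(6 + (-2 - 5)) = -15*(6 - 7) = -15*(-1) = 15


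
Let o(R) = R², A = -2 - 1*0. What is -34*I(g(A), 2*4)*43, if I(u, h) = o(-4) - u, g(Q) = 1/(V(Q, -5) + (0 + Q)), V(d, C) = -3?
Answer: -118422/5 ≈ -23684.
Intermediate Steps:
A = -2 (A = -2 + 0 = -2)
g(Q) = 1/(-3 + Q) (g(Q) = 1/(-3 + (0 + Q)) = 1/(-3 + Q))
I(u, h) = 16 - u (I(u, h) = (-4)² - u = 16 - u)
-34*I(g(A), 2*4)*43 = -34*(16 - 1/(-3 - 2))*43 = -34*(16 - 1/(-5))*43 = -34*(16 - 1*(-⅕))*43 = -34*(16 + ⅕)*43 = -34*81/5*43 = -2754/5*43 = -118422/5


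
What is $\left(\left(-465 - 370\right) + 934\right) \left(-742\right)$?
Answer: $-73458$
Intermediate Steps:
$\left(\left(-465 - 370\right) + 934\right) \left(-742\right) = \left(-835 + 934\right) \left(-742\right) = 99 \left(-742\right) = -73458$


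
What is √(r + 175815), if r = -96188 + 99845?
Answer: 4*√11217 ≈ 423.64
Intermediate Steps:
r = 3657
√(r + 175815) = √(3657 + 175815) = √179472 = 4*√11217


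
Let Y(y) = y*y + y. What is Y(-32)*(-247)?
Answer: -245024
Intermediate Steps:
Y(y) = y + y² (Y(y) = y² + y = y + y²)
Y(-32)*(-247) = -32*(1 - 32)*(-247) = -32*(-31)*(-247) = 992*(-247) = -245024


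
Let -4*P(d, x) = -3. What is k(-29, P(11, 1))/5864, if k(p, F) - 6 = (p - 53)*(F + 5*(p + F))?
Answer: 11527/5864 ≈ 1.9657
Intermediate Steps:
P(d, x) = ¾ (P(d, x) = -¼*(-3) = ¾)
k(p, F) = 6 + (-53 + p)*(5*p + 6*F) (k(p, F) = 6 + (p - 53)*(F + 5*(p + F)) = 6 + (-53 + p)*(F + 5*(F + p)) = 6 + (-53 + p)*(F + (5*F + 5*p)) = 6 + (-53 + p)*(5*p + 6*F))
k(-29, P(11, 1))/5864 = (6 - 318*¾ - 265*(-29) + 5*(-29)² + 6*(¾)*(-29))/5864 = (6 - 477/2 + 7685 + 5*841 - 261/2)*(1/5864) = (6 - 477/2 + 7685 + 4205 - 261/2)*(1/5864) = 11527*(1/5864) = 11527/5864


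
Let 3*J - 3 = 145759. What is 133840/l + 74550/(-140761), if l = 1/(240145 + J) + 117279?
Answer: 4372693593782990/7149724003806063 ≈ 0.61159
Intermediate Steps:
J = 145762/3 (J = 1 + (⅓)*145759 = 1 + 145759/3 = 145762/3 ≈ 48587.)
l = 101586717966/866197 (l = 1/(240145 + 145762/3) + 117279 = 1/(866197/3) + 117279 = 3/866197 + 117279 = 101586717966/866197 ≈ 1.1728e+5)
133840/l + 74550/(-140761) = 133840/(101586717966/866197) + 74550/(-140761) = 133840*(866197/101586717966) + 74550*(-1/140761) = 57965903240/50793358983 - 74550/140761 = 4372693593782990/7149724003806063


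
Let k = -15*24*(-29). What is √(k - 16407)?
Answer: 3*I*√663 ≈ 77.246*I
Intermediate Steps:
k = 10440 (k = -360*(-29) = 10440)
√(k - 16407) = √(10440 - 16407) = √(-5967) = 3*I*√663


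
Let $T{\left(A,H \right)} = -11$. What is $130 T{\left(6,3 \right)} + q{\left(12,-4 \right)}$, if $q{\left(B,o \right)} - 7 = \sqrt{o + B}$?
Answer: $-1423 + 2 \sqrt{2} \approx -1420.2$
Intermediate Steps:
$q{\left(B,o \right)} = 7 + \sqrt{B + o}$ ($q{\left(B,o \right)} = 7 + \sqrt{o + B} = 7 + \sqrt{B + o}$)
$130 T{\left(6,3 \right)} + q{\left(12,-4 \right)} = 130 \left(-11\right) + \left(7 + \sqrt{12 - 4}\right) = -1430 + \left(7 + \sqrt{8}\right) = -1430 + \left(7 + 2 \sqrt{2}\right) = -1423 + 2 \sqrt{2}$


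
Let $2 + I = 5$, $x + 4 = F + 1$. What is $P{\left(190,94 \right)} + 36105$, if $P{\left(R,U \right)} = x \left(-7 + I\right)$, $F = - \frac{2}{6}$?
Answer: $\frac{108355}{3} \approx 36118.0$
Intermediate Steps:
$F = - \frac{1}{3}$ ($F = \left(-2\right) \frac{1}{6} = - \frac{1}{3} \approx -0.33333$)
$x = - \frac{10}{3}$ ($x = -4 + \left(- \frac{1}{3} + 1\right) = -4 + \frac{2}{3} = - \frac{10}{3} \approx -3.3333$)
$I = 3$ ($I = -2 + 5 = 3$)
$P{\left(R,U \right)} = \frac{40}{3}$ ($P{\left(R,U \right)} = - \frac{10 \left(-7 + 3\right)}{3} = \left(- \frac{10}{3}\right) \left(-4\right) = \frac{40}{3}$)
$P{\left(190,94 \right)} + 36105 = \frac{40}{3} + 36105 = \frac{108355}{3}$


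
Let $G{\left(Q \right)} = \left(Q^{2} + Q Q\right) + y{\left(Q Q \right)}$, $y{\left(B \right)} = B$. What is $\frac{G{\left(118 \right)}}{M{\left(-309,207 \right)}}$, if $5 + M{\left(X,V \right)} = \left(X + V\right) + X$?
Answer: $- \frac{10443}{104} \approx -100.41$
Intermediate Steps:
$M{\left(X,V \right)} = -5 + V + 2 X$ ($M{\left(X,V \right)} = -5 + \left(\left(X + V\right) + X\right) = -5 + \left(\left(V + X\right) + X\right) = -5 + \left(V + 2 X\right) = -5 + V + 2 X$)
$G{\left(Q \right)} = 3 Q^{2}$ ($G{\left(Q \right)} = \left(Q^{2} + Q Q\right) + Q Q = \left(Q^{2} + Q^{2}\right) + Q^{2} = 2 Q^{2} + Q^{2} = 3 Q^{2}$)
$\frac{G{\left(118 \right)}}{M{\left(-309,207 \right)}} = \frac{3 \cdot 118^{2}}{-5 + 207 + 2 \left(-309\right)} = \frac{3 \cdot 13924}{-5 + 207 - 618} = \frac{41772}{-416} = 41772 \left(- \frac{1}{416}\right) = - \frac{10443}{104}$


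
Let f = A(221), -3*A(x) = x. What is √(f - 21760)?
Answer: I*√196503/3 ≈ 147.76*I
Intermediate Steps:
A(x) = -x/3
f = -221/3 (f = -⅓*221 = -221/3 ≈ -73.667)
√(f - 21760) = √(-221/3 - 21760) = √(-65501/3) = I*√196503/3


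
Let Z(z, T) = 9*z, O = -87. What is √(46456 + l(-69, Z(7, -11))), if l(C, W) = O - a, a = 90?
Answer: √46279 ≈ 215.13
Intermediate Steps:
l(C, W) = -177 (l(C, W) = -87 - 1*90 = -87 - 90 = -177)
√(46456 + l(-69, Z(7, -11))) = √(46456 - 177) = √46279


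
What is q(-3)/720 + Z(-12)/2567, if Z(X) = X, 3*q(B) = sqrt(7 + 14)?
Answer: -12/2567 + sqrt(21)/2160 ≈ -0.0025532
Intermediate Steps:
q(B) = sqrt(21)/3 (q(B) = sqrt(7 + 14)/3 = sqrt(21)/3)
q(-3)/720 + Z(-12)/2567 = (sqrt(21)/3)/720 - 12/2567 = (sqrt(21)/3)*(1/720) - 12*1/2567 = sqrt(21)/2160 - 12/2567 = -12/2567 + sqrt(21)/2160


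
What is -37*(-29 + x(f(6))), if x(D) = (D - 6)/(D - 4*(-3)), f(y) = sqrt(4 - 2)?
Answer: 77552/71 - 333*sqrt(2)/71 ≈ 1085.6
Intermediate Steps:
f(y) = sqrt(2)
x(D) = (-6 + D)/(12 + D) (x(D) = (-6 + D)/(D + 12) = (-6 + D)/(12 + D))
-37*(-29 + x(f(6))) = -37*(-29 + (-6 + sqrt(2))/(12 + sqrt(2))) = 1073 - 37*(-6 + sqrt(2))/(12 + sqrt(2))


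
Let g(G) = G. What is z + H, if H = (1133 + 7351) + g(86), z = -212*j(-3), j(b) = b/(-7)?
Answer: 59354/7 ≈ 8479.1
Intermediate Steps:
j(b) = -b/7 (j(b) = b*(-1/7) = -b/7)
z = -636/7 (z = -(-212)*(-3)/7 = -212*3/7 = -636/7 ≈ -90.857)
H = 8570 (H = (1133 + 7351) + 86 = 8484 + 86 = 8570)
z + H = -636/7 + 8570 = 59354/7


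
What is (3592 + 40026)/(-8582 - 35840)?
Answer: -21809/22211 ≈ -0.98190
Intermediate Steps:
(3592 + 40026)/(-8582 - 35840) = 43618/(-44422) = 43618*(-1/44422) = -21809/22211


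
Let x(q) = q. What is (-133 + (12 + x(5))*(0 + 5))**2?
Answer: 2304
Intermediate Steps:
(-133 + (12 + x(5))*(0 + 5))**2 = (-133 + (12 + 5)*(0 + 5))**2 = (-133 + 17*5)**2 = (-133 + 85)**2 = (-48)**2 = 2304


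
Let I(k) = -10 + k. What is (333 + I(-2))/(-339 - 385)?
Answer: -321/724 ≈ -0.44337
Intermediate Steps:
(333 + I(-2))/(-339 - 385) = (333 + (-10 - 2))/(-339 - 385) = (333 - 12)/(-724) = 321*(-1/724) = -321/724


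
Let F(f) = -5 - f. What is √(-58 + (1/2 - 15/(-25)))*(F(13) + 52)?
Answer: 17*I*√5690/5 ≈ 256.47*I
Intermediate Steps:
√(-58 + (1/2 - 15/(-25)))*(F(13) + 52) = √(-58 + (1/2 - 15/(-25)))*((-5 - 1*13) + 52) = √(-58 + (1*(½) - 15*(-1/25)))*((-5 - 13) + 52) = √(-58 + (½ + ⅗))*(-18 + 52) = √(-58 + 11/10)*34 = √(-569/10)*34 = (I*√5690/10)*34 = 17*I*√5690/5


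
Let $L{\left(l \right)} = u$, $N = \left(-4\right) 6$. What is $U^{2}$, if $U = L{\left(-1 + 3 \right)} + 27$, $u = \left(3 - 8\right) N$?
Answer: $21609$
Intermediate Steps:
$N = -24$
$u = 120$ ($u = \left(3 - 8\right) \left(-24\right) = \left(-5\right) \left(-24\right) = 120$)
$L{\left(l \right)} = 120$
$U = 147$ ($U = 120 + 27 = 147$)
$U^{2} = 147^{2} = 21609$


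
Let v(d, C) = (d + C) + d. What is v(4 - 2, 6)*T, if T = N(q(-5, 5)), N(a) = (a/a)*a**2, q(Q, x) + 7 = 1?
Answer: 360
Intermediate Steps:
q(Q, x) = -6 (q(Q, x) = -7 + 1 = -6)
v(d, C) = C + 2*d (v(d, C) = (C + d) + d = C + 2*d)
N(a) = a**2 (N(a) = 1*a**2 = a**2)
T = 36 (T = (-6)**2 = 36)
v(4 - 2, 6)*T = (6 + 2*(4 - 2))*36 = (6 + 2*2)*36 = (6 + 4)*36 = 10*36 = 360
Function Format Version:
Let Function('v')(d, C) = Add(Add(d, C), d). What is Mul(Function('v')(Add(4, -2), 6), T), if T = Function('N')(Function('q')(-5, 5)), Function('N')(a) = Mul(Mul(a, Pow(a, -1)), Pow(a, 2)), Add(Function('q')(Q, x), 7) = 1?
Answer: 360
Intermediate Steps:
Function('q')(Q, x) = -6 (Function('q')(Q, x) = Add(-7, 1) = -6)
Function('v')(d, C) = Add(C, Mul(2, d)) (Function('v')(d, C) = Add(Add(C, d), d) = Add(C, Mul(2, d)))
Function('N')(a) = Pow(a, 2) (Function('N')(a) = Mul(1, Pow(a, 2)) = Pow(a, 2))
T = 36 (T = Pow(-6, 2) = 36)
Mul(Function('v')(Add(4, -2), 6), T) = Mul(Add(6, Mul(2, Add(4, -2))), 36) = Mul(Add(6, Mul(2, 2)), 36) = Mul(Add(6, 4), 36) = Mul(10, 36) = 360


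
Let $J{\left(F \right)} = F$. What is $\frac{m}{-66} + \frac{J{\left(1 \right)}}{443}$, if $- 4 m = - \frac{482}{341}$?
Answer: $- \frac{61751}{19940316} \approx -0.0030968$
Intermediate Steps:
$m = \frac{241}{682}$ ($m = - \frac{\left(-482\right) \frac{1}{341}}{4} = \left(- \frac{1}{4}\right) \left(- \frac{482}{341}\right) = \frac{241}{682} \approx 0.35337$)
$\frac{m}{-66} + \frac{J{\left(1 \right)}}{443} = \frac{241}{682 \left(-66\right)} + 1 \cdot \frac{1}{443} = \frac{241}{682} \left(- \frac{1}{66}\right) + 1 \cdot \frac{1}{443} = - \frac{241}{45012} + \frac{1}{443} = - \frac{61751}{19940316}$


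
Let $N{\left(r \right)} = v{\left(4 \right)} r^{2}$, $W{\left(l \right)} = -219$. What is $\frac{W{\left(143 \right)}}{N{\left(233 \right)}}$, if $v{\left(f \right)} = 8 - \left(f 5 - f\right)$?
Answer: $\frac{219}{434312} \approx 0.00050425$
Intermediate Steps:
$v{\left(f \right)} = 8 - 4 f$ ($v{\left(f \right)} = 8 - \left(5 f - f\right) = 8 - 4 f$)
$N{\left(r \right)} = - 8 r^{2}$ ($N{\left(r \right)} = \left(8 - 16\right) r^{2} = - 8 r^{2}$)
$\frac{W{\left(143 \right)}}{N{\left(233 \right)}} = - \frac{219}{\left(-8\right) 233^{2}} = - \frac{219}{\left(-8\right) 54289} = - \frac{219}{-434312} = \left(-219\right) \left(- \frac{1}{434312}\right) = \frac{219}{434312}$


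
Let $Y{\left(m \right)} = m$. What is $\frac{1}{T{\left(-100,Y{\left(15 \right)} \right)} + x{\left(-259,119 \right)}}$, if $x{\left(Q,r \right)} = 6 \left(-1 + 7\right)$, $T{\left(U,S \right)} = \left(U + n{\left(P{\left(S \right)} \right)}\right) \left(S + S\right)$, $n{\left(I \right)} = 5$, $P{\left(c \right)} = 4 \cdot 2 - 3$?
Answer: $- \frac{1}{2814} \approx -0.00035537$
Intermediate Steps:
$P{\left(c \right)} = 5$ ($P{\left(c \right)} = 8 - 3 = 5$)
$T{\left(U,S \right)} = 2 S \left(5 + U\right)$ ($T{\left(U,S \right)} = \left(U + 5\right) \left(S + S\right) = \left(5 + U\right) 2 S = 2 S \left(5 + U\right)$)
$x{\left(Q,r \right)} = 36$ ($x{\left(Q,r \right)} = 6 \cdot 6 = 36$)
$\frac{1}{T{\left(-100,Y{\left(15 \right)} \right)} + x{\left(-259,119 \right)}} = \frac{1}{2 \cdot 15 \left(5 - 100\right) + 36} = \frac{1}{2 \cdot 15 \left(-95\right) + 36} = \frac{1}{-2850 + 36} = \frac{1}{-2814} = - \frac{1}{2814}$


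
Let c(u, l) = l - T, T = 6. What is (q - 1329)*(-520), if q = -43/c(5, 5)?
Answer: 668720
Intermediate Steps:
c(u, l) = -6 + l (c(u, l) = l - 1*6 = l - 6 = -6 + l)
q = 43 (q = -43/(-6 + 5) = -43/(-1) = -43*(-1) = 43)
(q - 1329)*(-520) = (43 - 1329)*(-520) = -1286*(-520) = 668720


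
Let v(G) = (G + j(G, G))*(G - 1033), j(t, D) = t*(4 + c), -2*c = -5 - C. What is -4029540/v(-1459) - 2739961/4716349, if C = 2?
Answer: -51840972896239/72878293445881 ≈ -0.71134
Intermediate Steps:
c = 7/2 (c = -(-5 - 1*2)/2 = -(-5 - 2)/2 = -1/2*(-7) = 7/2 ≈ 3.5000)
j(t, D) = 15*t/2 (j(t, D) = t*(4 + 7/2) = t*(15/2) = 15*t/2)
v(G) = 17*G*(-1033 + G)/2 (v(G) = (G + 15*G/2)*(G - 1033) = (17*G/2)*(-1033 + G) = 17*G*(-1033 + G)/2)
-4029540/v(-1459) - 2739961/4716349 = -4029540*(-2/(24803*(-1033 - 1459))) - 2739961/4716349 = -4029540/((17/2)*(-1459)*(-2492)) - 2739961*1/4716349 = -4029540/30904538 - 2739961/4716349 = -4029540*1/30904538 - 2739961/4716349 = -2014770/15452269 - 2739961/4716349 = -51840972896239/72878293445881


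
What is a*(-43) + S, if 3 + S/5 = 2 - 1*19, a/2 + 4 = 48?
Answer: -3884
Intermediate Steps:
a = 88 (a = -8 + 2*48 = -8 + 96 = 88)
S = -100 (S = -15 + 5*(2 - 1*19) = -15 + 5*(2 - 19) = -15 + 5*(-17) = -15 - 85 = -100)
a*(-43) + S = 88*(-43) - 100 = -3784 - 100 = -3884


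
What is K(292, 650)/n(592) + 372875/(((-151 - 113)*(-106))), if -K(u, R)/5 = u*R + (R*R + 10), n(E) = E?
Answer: -5340854575/1035408 ≈ -5158.2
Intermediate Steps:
K(u, R) = -50 - 5*R**2 - 5*R*u (K(u, R) = -5*(u*R + (R*R + 10)) = -5*(R*u + (R**2 + 10)) = -5*(R*u + (10 + R**2)) = -5*(10 + R**2 + R*u) = -50 - 5*R**2 - 5*R*u)
K(292, 650)/n(592) + 372875/(((-151 - 113)*(-106))) = (-50 - 5*650**2 - 5*650*292)/592 + 372875/(((-151 - 113)*(-106))) = (-50 - 5*422500 - 949000)*(1/592) + 372875/((-264*(-106))) = (-50 - 2112500 - 949000)*(1/592) + 372875/27984 = -3061550*1/592 + 372875*(1/27984) = -1530775/296 + 372875/27984 = -5340854575/1035408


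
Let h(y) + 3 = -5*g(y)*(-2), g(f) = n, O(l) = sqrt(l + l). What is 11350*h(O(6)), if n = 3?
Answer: 306450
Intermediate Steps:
O(l) = sqrt(2)*sqrt(l) (O(l) = sqrt(2*l) = sqrt(2)*sqrt(l))
g(f) = 3
h(y) = 27 (h(y) = -3 - 5*3*(-2) = -3 - 15*(-2) = -3 + 30 = 27)
11350*h(O(6)) = 11350*27 = 306450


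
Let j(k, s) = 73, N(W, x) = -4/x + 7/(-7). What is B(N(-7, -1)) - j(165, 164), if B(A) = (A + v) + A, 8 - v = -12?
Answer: -47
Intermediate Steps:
v = 20 (v = 8 - 1*(-12) = 8 + 12 = 20)
N(W, x) = -1 - 4/x (N(W, x) = -4/x + 7*(-⅐) = -4/x - 1 = -1 - 4/x)
B(A) = 20 + 2*A (B(A) = (A + 20) + A = (20 + A) + A = 20 + 2*A)
B(N(-7, -1)) - j(165, 164) = (20 + 2*((-4 - 1*(-1))/(-1))) - 1*73 = (20 + 2*(-(-4 + 1))) - 73 = (20 + 2*(-1*(-3))) - 73 = (20 + 2*3) - 73 = (20 + 6) - 73 = 26 - 73 = -47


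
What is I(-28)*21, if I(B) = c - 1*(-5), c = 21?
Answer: 546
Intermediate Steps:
I(B) = 26 (I(B) = 21 - 1*(-5) = 21 + 5 = 26)
I(-28)*21 = 26*21 = 546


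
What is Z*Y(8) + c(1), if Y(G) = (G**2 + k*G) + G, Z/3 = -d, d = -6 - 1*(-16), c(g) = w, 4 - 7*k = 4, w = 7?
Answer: -2153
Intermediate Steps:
k = 0 (k = 4/7 - 1/7*4 = 4/7 - 4/7 = 0)
c(g) = 7
d = 10 (d = -6 + 16 = 10)
Z = -30 (Z = 3*(-1*10) = 3*(-10) = -30)
Y(G) = G + G**2 (Y(G) = (G**2 + 0*G) + G = (G**2 + 0) + G = G**2 + G = G + G**2)
Z*Y(8) + c(1) = -240*(1 + 8) + 7 = -240*9 + 7 = -30*72 + 7 = -2160 + 7 = -2153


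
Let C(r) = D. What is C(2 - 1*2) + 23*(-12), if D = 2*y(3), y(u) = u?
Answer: -270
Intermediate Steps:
D = 6 (D = 2*3 = 6)
C(r) = 6
C(2 - 1*2) + 23*(-12) = 6 + 23*(-12) = 6 - 276 = -270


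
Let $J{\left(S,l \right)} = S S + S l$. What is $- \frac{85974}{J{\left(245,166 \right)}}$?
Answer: $- \frac{4094}{4795} \approx -0.85381$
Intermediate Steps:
$J{\left(S,l \right)} = S^{2} + S l$
$- \frac{85974}{J{\left(245,166 \right)}} = - \frac{85974}{245 \left(245 + 166\right)} = - \frac{85974}{245 \cdot 411} = - \frac{85974}{100695} = \left(-85974\right) \frac{1}{100695} = - \frac{4094}{4795}$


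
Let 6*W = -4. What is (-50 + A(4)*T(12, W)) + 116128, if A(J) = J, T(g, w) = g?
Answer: 116126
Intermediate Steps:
W = -⅔ (W = (⅙)*(-4) = -⅔ ≈ -0.66667)
(-50 + A(4)*T(12, W)) + 116128 = (-50 + 4*12) + 116128 = (-50 + 48) + 116128 = -2 + 116128 = 116126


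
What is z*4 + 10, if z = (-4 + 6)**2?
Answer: 26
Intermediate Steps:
z = 4 (z = 2**2 = 4)
z*4 + 10 = 4*4 + 10 = 16 + 10 = 26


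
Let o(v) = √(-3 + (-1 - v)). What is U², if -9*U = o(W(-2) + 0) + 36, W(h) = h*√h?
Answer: (36 + √2*√(-2 + I*√2))²/81 ≈ 16.547 + 1.9099*I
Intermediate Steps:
W(h) = h^(3/2)
o(v) = √(-4 - v)
U = -4 - √(-4 + 2*I*√2)/9 (U = -(√(-4 - ((-2)^(3/2) + 0)) + 36)/9 = -(√(-4 - (-2*I*√2 + 0)) + 36)/9 = -(√(-4 - (-2)*I*√2) + 36)/9 = -(√(-4 + 2*I*√2) + 36)/9 = -(36 + √(-4 + 2*I*√2))/9 = -4 - √(-4 + 2*I*√2)/9 ≈ -4.0745 - 0.23438*I)
U² = (-4 - √(-4 + 2*I*√2)/9)²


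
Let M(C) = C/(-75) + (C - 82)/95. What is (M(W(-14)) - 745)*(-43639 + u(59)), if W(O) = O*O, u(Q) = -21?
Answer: 488826092/15 ≈ 3.2588e+7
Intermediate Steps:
W(O) = O²
M(C) = -82/95 - 4*C/1425 (M(C) = C*(-1/75) + (-82 + C)*(1/95) = -C/75 + (-82/95 + C/95) = -82/95 - 4*C/1425)
(M(W(-14)) - 745)*(-43639 + u(59)) = ((-82/95 - 4/1425*(-14)²) - 745)*(-43639 - 21) = ((-82/95 - 4/1425*196) - 745)*(-43660) = ((-82/95 - 784/1425) - 745)*(-43660) = (-106/75 - 745)*(-43660) = -55981/75*(-43660) = 488826092/15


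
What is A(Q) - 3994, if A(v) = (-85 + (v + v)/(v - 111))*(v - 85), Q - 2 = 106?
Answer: -7605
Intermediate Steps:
Q = 108 (Q = 2 + 106 = 108)
A(v) = (-85 + v)*(-85 + 2*v/(-111 + v)) (A(v) = (-85 + (2*v)/(-111 + v))*(-85 + v) = (-85 + 2*v/(-111 + v))*(-85 + v) = (-85 + v)*(-85 + 2*v/(-111 + v)))
A(Q) - 3994 = (-801975 - 83*108² + 16490*108)/(-111 + 108) - 3994 = (-801975 - 83*11664 + 1780920)/(-3) - 3994 = -(-801975 - 968112 + 1780920)/3 - 3994 = -⅓*10833 - 3994 = -3611 - 3994 = -7605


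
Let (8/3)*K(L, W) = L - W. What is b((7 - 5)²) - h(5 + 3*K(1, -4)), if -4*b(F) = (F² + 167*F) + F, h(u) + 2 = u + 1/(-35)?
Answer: -50567/280 ≈ -180.60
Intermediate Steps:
K(L, W) = -3*W/8 + 3*L/8 (K(L, W) = 3*(L - W)/8 = -3*W/8 + 3*L/8)
h(u) = -71/35 + u (h(u) = -2 + (u + 1/(-35)) = -2 + (u - 1/35) = -2 + (-1/35 + u) = -71/35 + u)
b(F) = -42*F - F²/4 (b(F) = -((F² + 167*F) + F)/4 = -(F² + 168*F)/4 = -42*F - F²/4)
b((7 - 5)²) - h(5 + 3*K(1, -4)) = -(7 - 5)²*(168 + (7 - 5)²)/4 - (-71/35 + (5 + 3*(-3/8*(-4) + (3/8)*1))) = -¼*2²*(168 + 2²) - (-71/35 + (5 + 3*(3/2 + 3/8))) = -¼*4*(168 + 4) - (-71/35 + (5 + 3*(15/8))) = -¼*4*172 - (-71/35 + (5 + 45/8)) = -172 - (-71/35 + 85/8) = -172 - 1*2407/280 = -172 - 2407/280 = -50567/280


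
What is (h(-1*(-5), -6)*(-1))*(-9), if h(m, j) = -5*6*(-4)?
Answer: 1080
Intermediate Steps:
h(m, j) = 120 (h(m, j) = -30*(-4) = 120)
(h(-1*(-5), -6)*(-1))*(-9) = (120*(-1))*(-9) = -120*(-9) = 1080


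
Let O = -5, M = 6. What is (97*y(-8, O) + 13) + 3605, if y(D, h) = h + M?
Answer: 3715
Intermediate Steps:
y(D, h) = 6 + h (y(D, h) = h + 6 = 6 + h)
(97*y(-8, O) + 13) + 3605 = (97*(6 - 5) + 13) + 3605 = (97*1 + 13) + 3605 = (97 + 13) + 3605 = 110 + 3605 = 3715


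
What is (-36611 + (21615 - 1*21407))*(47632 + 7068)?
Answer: -1991244100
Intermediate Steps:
(-36611 + (21615 - 1*21407))*(47632 + 7068) = (-36611 + (21615 - 21407))*54700 = (-36611 + 208)*54700 = -36403*54700 = -1991244100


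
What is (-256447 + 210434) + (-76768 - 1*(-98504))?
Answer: -24277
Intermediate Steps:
(-256447 + 210434) + (-76768 - 1*(-98504)) = -46013 + (-76768 + 98504) = -46013 + 21736 = -24277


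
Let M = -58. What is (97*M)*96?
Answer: -540096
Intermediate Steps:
(97*M)*96 = (97*(-58))*96 = -5626*96 = -540096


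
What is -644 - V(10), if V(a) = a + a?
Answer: -664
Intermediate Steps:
V(a) = 2*a
-644 - V(10) = -644 - 2*10 = -644 - 1*20 = -644 - 20 = -664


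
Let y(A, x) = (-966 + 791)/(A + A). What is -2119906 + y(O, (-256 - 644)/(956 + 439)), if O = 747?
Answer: -3167139739/1494 ≈ -2.1199e+6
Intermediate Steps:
y(A, x) = -175/(2*A) (y(A, x) = -175*1/(2*A) = -175/(2*A))
-2119906 + y(O, (-256 - 644)/(956 + 439)) = -2119906 - 175/2/747 = -2119906 - 175/2*1/747 = -2119906 - 175/1494 = -3167139739/1494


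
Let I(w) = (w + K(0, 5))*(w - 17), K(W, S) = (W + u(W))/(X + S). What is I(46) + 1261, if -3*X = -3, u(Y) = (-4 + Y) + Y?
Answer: 7727/3 ≈ 2575.7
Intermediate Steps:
u(Y) = -4 + 2*Y
X = 1 (X = -⅓*(-3) = 1)
K(W, S) = (-4 + 3*W)/(1 + S) (K(W, S) = (W + (-4 + 2*W))/(1 + S) = (-4 + 3*W)/(1 + S))
I(w) = (-17 + w)*(-⅔ + w) (I(w) = (w + (-4 + 3*0)/(1 + 5))*(w - 17) = (w + (-4 + 0)/6)*(-17 + w) = (w + (⅙)*(-4))*(-17 + w) = (w - ⅔)*(-17 + w) = (-⅔ + w)*(-17 + w) = (-17 + w)*(-⅔ + w))
I(46) + 1261 = (34/3 + 46² - 53/3*46) + 1261 = (34/3 + 2116 - 2438/3) + 1261 = 3944/3 + 1261 = 7727/3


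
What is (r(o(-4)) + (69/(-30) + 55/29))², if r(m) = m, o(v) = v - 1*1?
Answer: 2455489/84100 ≈ 29.197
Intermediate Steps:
o(v) = -1 + v (o(v) = v - 1 = -1 + v)
(r(o(-4)) + (69/(-30) + 55/29))² = ((-1 - 4) + (69/(-30) + 55/29))² = (-5 + (69*(-1/30) + 55*(1/29)))² = (-5 + (-23/10 + 55/29))² = (-5 - 117/290)² = (-1567/290)² = 2455489/84100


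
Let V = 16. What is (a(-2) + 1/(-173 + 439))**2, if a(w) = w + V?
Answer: 13875625/70756 ≈ 196.11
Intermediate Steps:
a(w) = 16 + w (a(w) = w + 16 = 16 + w)
(a(-2) + 1/(-173 + 439))**2 = ((16 - 2) + 1/(-173 + 439))**2 = (14 + 1/266)**2 = (3725/266)**2 = 13875625/70756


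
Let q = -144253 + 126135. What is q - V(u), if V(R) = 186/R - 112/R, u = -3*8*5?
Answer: -1087043/60 ≈ -18117.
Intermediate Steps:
u = -120 (u = -24*5 = -120)
q = -18118
V(R) = 74/R
q - V(u) = -18118 - 74/(-120) = -18118 - 74*(-1)/120 = -18118 - 1*(-37/60) = -18118 + 37/60 = -1087043/60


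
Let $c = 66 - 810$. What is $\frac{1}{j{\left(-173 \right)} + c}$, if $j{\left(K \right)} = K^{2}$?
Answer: $\frac{1}{29185} \approx 3.4264 \cdot 10^{-5}$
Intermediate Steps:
$c = -744$ ($c = 66 - 810 = -744$)
$\frac{1}{j{\left(-173 \right)} + c} = \frac{1}{\left(-173\right)^{2} - 744} = \frac{1}{29929 - 744} = \frac{1}{29185}$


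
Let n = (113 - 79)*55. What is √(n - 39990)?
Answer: 2*I*√9530 ≈ 195.24*I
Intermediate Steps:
n = 1870 (n = 34*55 = 1870)
√(n - 39990) = √(1870 - 39990) = √(-38120) = 2*I*√9530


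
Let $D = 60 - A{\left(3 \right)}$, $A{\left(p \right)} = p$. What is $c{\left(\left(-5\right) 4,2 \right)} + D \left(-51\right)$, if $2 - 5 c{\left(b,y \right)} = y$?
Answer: $-2907$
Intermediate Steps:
$c{\left(b,y \right)} = \frac{2}{5} - \frac{y}{5}$
$D = 57$ ($D = 60 - 3 = 57$)
$c{\left(\left(-5\right) 4,2 \right)} + D \left(-51\right) = \left(\frac{2}{5} - \frac{2}{5}\right) + 57 \left(-51\right) = \left(\frac{2}{5} - \frac{2}{5}\right) - 2907 = 0 - 2907 = -2907$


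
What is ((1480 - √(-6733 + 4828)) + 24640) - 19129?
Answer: 6991 - I*√1905 ≈ 6991.0 - 43.646*I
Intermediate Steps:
((1480 - √(-6733 + 4828)) + 24640) - 19129 = ((1480 - √(-1905)) + 24640) - 19129 = ((1480 - I*√1905) + 24640) - 19129 = (26120 - I*√1905) - 19129 = 6991 - I*√1905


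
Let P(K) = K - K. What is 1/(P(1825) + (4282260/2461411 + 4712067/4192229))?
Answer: 10318798575119/29550548104077 ≈ 0.34919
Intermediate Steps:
P(K) = 0
1/(P(1825) + (4282260/2461411 + 4712067/4192229)) = 1/(0 + (4282260/2461411 + 4712067/4192229)) = 1/(0 + 29550548104077/10318798575119) = 1/(29550548104077/10318798575119) = 10318798575119/29550548104077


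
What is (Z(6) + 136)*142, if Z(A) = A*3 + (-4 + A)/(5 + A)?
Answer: 240832/11 ≈ 21894.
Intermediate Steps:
Z(A) = 3*A + (-4 + A)/(5 + A)
(Z(6) + 136)*142 = ((-4 + 3*6**2 + 16*6)/(5 + 6) + 136)*142 = ((-4 + 3*36 + 96)/11 + 136)*142 = ((-4 + 108 + 96)/11 + 136)*142 = ((1/11)*200 + 136)*142 = (200/11 + 136)*142 = (1696/11)*142 = 240832/11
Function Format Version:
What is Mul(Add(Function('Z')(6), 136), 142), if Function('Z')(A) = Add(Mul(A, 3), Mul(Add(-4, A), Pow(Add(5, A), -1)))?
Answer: Rational(240832, 11) ≈ 21894.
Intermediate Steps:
Function('Z')(A) = Add(Mul(3, A), Mul(Pow(Add(5, A), -1), Add(-4, A)))
Mul(Add(Function('Z')(6), 136), 142) = Mul(Add(Mul(Pow(Add(5, 6), -1), Add(-4, Mul(3, Pow(6, 2)), Mul(16, 6))), 136), 142) = Mul(Add(Mul(Pow(11, -1), Add(-4, Mul(3, 36), 96)), 136), 142) = Mul(Add(Mul(Rational(1, 11), Add(-4, 108, 96)), 136), 142) = Mul(Add(Mul(Rational(1, 11), 200), 136), 142) = Mul(Add(Rational(200, 11), 136), 142) = Mul(Rational(1696, 11), 142) = Rational(240832, 11)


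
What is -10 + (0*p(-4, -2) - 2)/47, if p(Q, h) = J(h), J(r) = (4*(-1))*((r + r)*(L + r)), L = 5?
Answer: -472/47 ≈ -10.043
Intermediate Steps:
J(r) = -8*r*(5 + r) (J(r) = (4*(-1))*((r + r)*(5 + r)) = -4*2*r*(5 + r) = -8*r*(5 + r))
p(Q, h) = -8*h*(5 + h)
-10 + (0*p(-4, -2) - 2)/47 = -10 + (0*(-8*(-2)*(5 - 2)) - 2)/47 = -10 + (0*(-8*(-2)*3) - 2)*(1/47) = -10 + (0*48 - 2)*(1/47) = -10 + (0 - 2)*(1/47) = -10 - 2*1/47 = -10 - 2/47 = -472/47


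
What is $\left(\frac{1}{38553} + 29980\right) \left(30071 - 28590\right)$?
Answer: $\frac{1711767851621}{38553} \approx 4.44 \cdot 10^{7}$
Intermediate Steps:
$\left(\frac{1}{38553} + 29980\right) \left(30071 - 28590\right) = \left(\frac{1}{38553} + 29980\right) 1481 = \frac{1155818941}{38553} \cdot 1481 = \frac{1711767851621}{38553}$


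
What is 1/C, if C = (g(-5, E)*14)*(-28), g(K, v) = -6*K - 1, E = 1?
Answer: -1/11368 ≈ -8.7966e-5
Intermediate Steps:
g(K, v) = -1 - 6*K
C = -11368 (C = ((-1 - 6*(-5))*14)*(-28) = ((-1 + 30)*14)*(-28) = (29*14)*(-28) = 406*(-28) = -11368)
1/C = 1/(-11368) = -1/11368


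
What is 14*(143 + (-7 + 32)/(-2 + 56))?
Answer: 54229/27 ≈ 2008.5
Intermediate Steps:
14*(143 + (-7 + 32)/(-2 + 56)) = 14*(143 + 25/54) = 14*(7747/54) = 54229/27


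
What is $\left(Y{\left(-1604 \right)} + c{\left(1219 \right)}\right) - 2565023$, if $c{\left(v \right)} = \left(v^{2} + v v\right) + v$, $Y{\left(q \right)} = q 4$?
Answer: $401702$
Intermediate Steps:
$Y{\left(q \right)} = 4 q$
$c{\left(v \right)} = v + 2 v^{2}$ ($c{\left(v \right)} = \left(v^{2} + v^{2}\right) + v = 2 v^{2} + v = v + 2 v^{2}$)
$\left(Y{\left(-1604 \right)} + c{\left(1219 \right)}\right) - 2565023 = \left(4 \left(-1604\right) + 1219 \left(1 + 2 \cdot 1219\right)\right) - 2565023 = \left(-6416 + 1219 \left(1 + 2438\right)\right) - 2565023 = \left(-6416 + 1219 \cdot 2439\right) - 2565023 = \left(-6416 + 2973141\right) - 2565023 = 2966725 - 2565023 = 401702$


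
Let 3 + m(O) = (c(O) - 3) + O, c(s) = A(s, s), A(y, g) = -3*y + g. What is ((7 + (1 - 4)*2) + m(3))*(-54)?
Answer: 432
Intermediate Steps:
A(y, g) = g - 3*y
c(s) = -2*s (c(s) = s - 3*s = -2*s)
m(O) = -6 - O (m(O) = -3 + ((-2*O - 3) + O) = -3 + ((-3 - 2*O) + O) = -3 + (-3 - O) = -6 - O)
((7 + (1 - 4)*2) + m(3))*(-54) = ((7 + (1 - 4)*2) + (-6 - 1*3))*(-54) = ((7 - 3*2) + (-6 - 3))*(-54) = ((7 - 6) - 9)*(-54) = (1 - 9)*(-54) = -8*(-54) = 432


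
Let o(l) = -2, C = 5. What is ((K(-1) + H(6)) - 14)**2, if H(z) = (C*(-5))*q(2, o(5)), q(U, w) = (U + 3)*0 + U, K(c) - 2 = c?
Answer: 3969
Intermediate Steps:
K(c) = 2 + c
q(U, w) = U (q(U, w) = (3 + U)*0 + U = 0 + U = U)
H(z) = -50 (H(z) = (5*(-5))*2 = -25*2 = -50)
((K(-1) + H(6)) - 14)**2 = (((2 - 1) - 50) - 14)**2 = ((1 - 50) - 14)**2 = (-49 - 14)**2 = (-63)**2 = 3969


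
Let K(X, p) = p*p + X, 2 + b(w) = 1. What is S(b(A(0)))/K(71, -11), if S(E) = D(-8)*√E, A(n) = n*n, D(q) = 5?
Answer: 5*I/192 ≈ 0.026042*I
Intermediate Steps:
A(n) = n²
b(w) = -1 (b(w) = -2 + 1 = -1)
K(X, p) = X + p² (K(X, p) = p² + X = X + p²)
S(E) = 5*√E
S(b(A(0)))/K(71, -11) = (5*√(-1))/(71 + (-11)²) = (5*I)/(71 + 121) = (5*I)/192 = (5*I)*(1/192) = 5*I/192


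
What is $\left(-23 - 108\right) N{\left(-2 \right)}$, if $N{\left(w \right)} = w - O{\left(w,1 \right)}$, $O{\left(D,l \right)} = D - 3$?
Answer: $-393$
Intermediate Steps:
$O{\left(D,l \right)} = -3 + D$ ($O{\left(D,l \right)} = D - 3 = -3 + D$)
$N{\left(w \right)} = 3$ ($N{\left(w \right)} = w - \left(-3 + w\right) = 3$)
$\left(-23 - 108\right) N{\left(-2 \right)} = \left(-23 - 108\right) 3 = \left(-131\right) 3 = -393$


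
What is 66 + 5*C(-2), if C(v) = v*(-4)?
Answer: 106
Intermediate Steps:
C(v) = -4*v
66 + 5*C(-2) = 66 + 5*(-4*(-2)) = 66 + 5*8 = 66 + 40 = 106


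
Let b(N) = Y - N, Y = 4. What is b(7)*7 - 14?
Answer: -35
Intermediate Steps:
b(N) = 4 - N
b(7)*7 - 14 = (4 - 1*7)*7 - 14 = (4 - 7)*7 - 14 = -3*7 - 14 = -21 - 14 = -35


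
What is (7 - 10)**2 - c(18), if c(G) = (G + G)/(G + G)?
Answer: 8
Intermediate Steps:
c(G) = 1 (c(G) = (2*G)/((2*G)) = (2*G)*(1/(2*G)) = 1)
(7 - 10)**2 - c(18) = (7 - 10)**2 - 1*1 = (-3)**2 - 1 = 9 - 1 = 8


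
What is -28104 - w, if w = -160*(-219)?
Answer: -63144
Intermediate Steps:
w = 35040
-28104 - w = -28104 - 1*35040 = -28104 - 35040 = -63144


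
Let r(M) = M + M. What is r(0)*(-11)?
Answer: 0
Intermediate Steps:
r(M) = 2*M
r(0)*(-11) = (2*0)*(-11) = 0*(-11) = 0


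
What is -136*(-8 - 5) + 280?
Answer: 2048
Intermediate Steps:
-136*(-8 - 5) + 280 = -136*(-13) + 280 = 1768 + 280 = 2048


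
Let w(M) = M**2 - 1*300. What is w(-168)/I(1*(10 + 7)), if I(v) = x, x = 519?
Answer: 9308/173 ≈ 53.803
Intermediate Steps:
I(v) = 519
w(M) = -300 + M**2 (w(M) = M**2 - 300 = -300 + M**2)
w(-168)/I(1*(10 + 7)) = (-300 + (-168)**2)/519 = (-300 + 28224)*(1/519) = 27924*(1/519) = 9308/173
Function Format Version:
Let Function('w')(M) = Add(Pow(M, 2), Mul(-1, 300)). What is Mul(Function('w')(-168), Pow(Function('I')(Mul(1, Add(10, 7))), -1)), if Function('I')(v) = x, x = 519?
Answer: Rational(9308, 173) ≈ 53.803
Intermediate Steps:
Function('I')(v) = 519
Function('w')(M) = Add(-300, Pow(M, 2)) (Function('w')(M) = Add(Pow(M, 2), -300) = Add(-300, Pow(M, 2)))
Mul(Function('w')(-168), Pow(Function('I')(Mul(1, Add(10, 7))), -1)) = Mul(Add(-300, Pow(-168, 2)), Pow(519, -1)) = Mul(Add(-300, 28224), Rational(1, 519)) = Mul(27924, Rational(1, 519)) = Rational(9308, 173)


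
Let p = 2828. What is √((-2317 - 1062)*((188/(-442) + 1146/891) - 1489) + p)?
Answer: √2408412367878231/21879 ≈ 2243.0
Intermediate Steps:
√((-2317 - 1062)*((188/(-442) + 1146/891) - 1489) + p) = √((-2317 - 1062)*((188/(-442) + 1146/891) - 1489) + 2828) = √(-3379*((188*(-1/442) + 1146*(1/891)) - 1489) + 2828) = √(-3379*((-94/221 + 382/297) - 1489) + 2828) = √(-3379*(56504/65637 - 1489) + 2828) = √(-3379*(-97676989/65637) + 2828) = √(330050545831/65637 + 2828) = √(330236167267/65637) = √2408412367878231/21879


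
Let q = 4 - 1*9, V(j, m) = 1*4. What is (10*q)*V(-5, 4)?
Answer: -200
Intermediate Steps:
V(j, m) = 4
q = -5 (q = 4 - 9 = -5)
(10*q)*V(-5, 4) = (10*(-5))*4 = -50*4 = -200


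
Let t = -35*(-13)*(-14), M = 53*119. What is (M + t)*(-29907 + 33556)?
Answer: -229887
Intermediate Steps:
M = 6307
t = -6370 (t = 455*(-14) = -6370)
(M + t)*(-29907 + 33556) = (6307 - 6370)*(-29907 + 33556) = -63*3649 = -229887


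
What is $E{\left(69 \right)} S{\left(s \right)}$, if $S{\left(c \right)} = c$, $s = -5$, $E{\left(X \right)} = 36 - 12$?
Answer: $-120$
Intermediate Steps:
$E{\left(X \right)} = 24$ ($E{\left(X \right)} = 36 - 12 = 24$)
$E{\left(69 \right)} S{\left(s \right)} = 24 \left(-5\right) = -120$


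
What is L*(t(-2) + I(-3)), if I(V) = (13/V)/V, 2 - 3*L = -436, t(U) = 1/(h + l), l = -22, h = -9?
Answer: 57524/279 ≈ 206.18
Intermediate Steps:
t(U) = -1/31 (t(U) = 1/(-9 - 22) = 1/(-31) = -1/31)
L = 146 (L = 2/3 - 1/3*(-436) = 2/3 + 436/3 = 146)
I(V) = 13/V**2
L*(t(-2) + I(-3)) = 146*(-1/31 + 13/(-3)**2) = 146*(-1/31 + 13*(1/9)) = 146*(-1/31 + 13/9) = 146*(394/279) = 57524/279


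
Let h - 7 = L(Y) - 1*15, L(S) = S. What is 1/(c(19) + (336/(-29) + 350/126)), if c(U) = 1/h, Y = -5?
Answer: -3393/30148 ≈ -0.11254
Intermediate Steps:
h = -13 (h = 7 + (-5 - 1*15) = 7 + (-5 - 15) = 7 - 20 = -13)
c(U) = -1/13 (c(U) = 1/(-13) = -1/13)
1/(c(19) + (336/(-29) + 350/126)) = 1/(-1/13 + (336/(-29) + 350/126)) = 1/(-1/13 + (336*(-1/29) + 350*(1/126))) = 1/(-1/13 + (-336/29 + 25/9)) = 1/(-1/13 - 2299/261) = 1/(-30148/3393) = -3393/30148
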